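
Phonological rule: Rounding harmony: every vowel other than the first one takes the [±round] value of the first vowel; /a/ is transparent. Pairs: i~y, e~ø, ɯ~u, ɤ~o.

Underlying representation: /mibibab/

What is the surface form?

[mibibab]

no segment meets the rule's conditions; no change.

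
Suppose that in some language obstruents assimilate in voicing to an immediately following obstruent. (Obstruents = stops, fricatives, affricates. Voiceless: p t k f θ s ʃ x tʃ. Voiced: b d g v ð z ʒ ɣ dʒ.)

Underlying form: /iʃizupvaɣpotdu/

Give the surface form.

[iʃizubvaxpoddu]

/p/ before /v/ (voiced) → [b]
/ɣ/ before /p/ (voiceless) → [x]
/t/ before /d/ (voiced) → [d]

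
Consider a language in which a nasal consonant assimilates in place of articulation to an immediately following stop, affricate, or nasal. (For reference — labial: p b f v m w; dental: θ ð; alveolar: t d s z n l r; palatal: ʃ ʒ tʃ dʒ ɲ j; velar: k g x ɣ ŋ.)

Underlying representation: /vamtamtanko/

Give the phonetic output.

/m/ before /t/ (alveolar) → [n]
/m/ before /t/ (alveolar) → [n]
/n/ before /k/ (velar) → [ŋ]

[vantantaŋko]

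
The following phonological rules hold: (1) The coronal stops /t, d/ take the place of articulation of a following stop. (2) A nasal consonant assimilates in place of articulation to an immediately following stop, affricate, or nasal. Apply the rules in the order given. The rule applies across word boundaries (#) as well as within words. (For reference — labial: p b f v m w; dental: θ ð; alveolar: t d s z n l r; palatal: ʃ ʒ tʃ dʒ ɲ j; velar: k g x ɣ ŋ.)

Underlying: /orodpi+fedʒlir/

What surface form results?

Rule 1: /d/ before /p/ (labial) → [b]
After rule 1: orobpi+fedʒlir
Rule 2: no segment meets the rule's conditions; no change.

[orobpi+fedʒlir]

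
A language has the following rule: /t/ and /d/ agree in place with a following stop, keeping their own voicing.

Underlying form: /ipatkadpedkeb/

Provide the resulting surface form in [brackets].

[ipakkabpegkeb]

/t/ before /k/ (velar) → [k]
/d/ before /p/ (labial) → [b]
/d/ before /k/ (velar) → [g]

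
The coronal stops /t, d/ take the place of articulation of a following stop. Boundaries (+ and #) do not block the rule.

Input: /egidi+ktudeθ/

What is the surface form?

[egidi+ktudeθ]

no segment meets the rule's conditions; no change.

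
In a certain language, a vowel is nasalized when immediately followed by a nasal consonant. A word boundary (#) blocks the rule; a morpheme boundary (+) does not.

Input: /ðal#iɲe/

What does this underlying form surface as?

/i/ before nasal /ɲ/ → [ĩ]

[ðal#ĩɲe]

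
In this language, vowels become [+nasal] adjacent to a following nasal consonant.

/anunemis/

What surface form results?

[ãnũnẽmis]

/a/ before nasal /n/ → [ã]
/u/ before nasal /n/ → [ũ]
/e/ before nasal /m/ → [ẽ]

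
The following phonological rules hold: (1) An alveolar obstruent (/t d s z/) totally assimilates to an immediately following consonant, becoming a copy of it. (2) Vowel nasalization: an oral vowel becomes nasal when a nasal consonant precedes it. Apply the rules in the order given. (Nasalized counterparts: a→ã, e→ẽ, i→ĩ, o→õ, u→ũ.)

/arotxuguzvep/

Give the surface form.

[aroxxuguvvep]

Rule 1: /t/ before /x/ → [x] (total assimilation)
Rule 1: /z/ before /v/ → [v] (total assimilation)
After rule 1: aroxxuguvvep
Rule 2: no segment meets the rule's conditions; no change.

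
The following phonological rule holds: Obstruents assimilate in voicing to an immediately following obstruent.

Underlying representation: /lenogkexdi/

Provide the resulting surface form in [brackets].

/g/ before /k/ (voiceless) → [k]
/x/ before /d/ (voiced) → [ɣ]

[lenokkeɣdi]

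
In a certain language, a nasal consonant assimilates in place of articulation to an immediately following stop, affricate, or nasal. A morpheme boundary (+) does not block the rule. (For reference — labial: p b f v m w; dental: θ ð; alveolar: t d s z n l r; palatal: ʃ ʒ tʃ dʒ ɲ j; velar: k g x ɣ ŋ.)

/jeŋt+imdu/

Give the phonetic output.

[jent+indu]

/ŋ/ before /t/ (alveolar) → [n]
/m/ before /d/ (alveolar) → [n]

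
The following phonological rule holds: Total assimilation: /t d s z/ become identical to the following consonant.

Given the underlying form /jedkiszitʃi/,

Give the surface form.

/d/ before /k/ → [k] (total assimilation)
/s/ before /z/ → [z] (total assimilation)

[jekkizzitʃi]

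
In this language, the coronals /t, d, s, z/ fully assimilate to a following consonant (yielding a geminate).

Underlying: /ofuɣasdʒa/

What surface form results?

[ofuɣadʒdʒa]

/s/ before /dʒ/ → [dʒ] (total assimilation)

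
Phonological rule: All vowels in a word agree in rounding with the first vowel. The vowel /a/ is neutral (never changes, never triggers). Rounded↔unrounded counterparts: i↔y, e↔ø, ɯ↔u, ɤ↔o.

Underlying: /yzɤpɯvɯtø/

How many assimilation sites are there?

/ɤ/ harmonizes with /y/ ([+round]) → [o]
/ɯ/ harmonizes with /y/ ([+round]) → [u]
/ɯ/ harmonizes with /y/ ([+round]) → [u]
3 segments change.

3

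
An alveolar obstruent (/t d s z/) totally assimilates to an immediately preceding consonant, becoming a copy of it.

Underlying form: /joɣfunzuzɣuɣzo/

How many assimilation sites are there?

/z/ after /n/ → [n] (total assimilation)
/z/ after /ɣ/ → [ɣ] (total assimilation)
2 segments change.

2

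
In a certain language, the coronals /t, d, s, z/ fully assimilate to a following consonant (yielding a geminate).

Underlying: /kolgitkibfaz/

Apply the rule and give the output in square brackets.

[kolgikkibfaz]

/t/ before /k/ → [k] (total assimilation)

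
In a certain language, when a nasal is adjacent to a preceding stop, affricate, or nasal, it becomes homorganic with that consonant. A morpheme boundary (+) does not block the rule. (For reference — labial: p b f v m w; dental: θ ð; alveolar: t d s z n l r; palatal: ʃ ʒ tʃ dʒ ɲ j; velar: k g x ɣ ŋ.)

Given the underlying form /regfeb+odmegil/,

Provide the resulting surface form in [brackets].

[regfeb+odnegil]

/m/ after /d/ (alveolar) → [n]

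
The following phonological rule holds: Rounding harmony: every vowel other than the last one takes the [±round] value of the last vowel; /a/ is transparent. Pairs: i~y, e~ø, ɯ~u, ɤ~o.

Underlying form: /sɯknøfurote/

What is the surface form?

/ø/ harmonizes with /e/ ([-round]) → [e]
/u/ harmonizes with /e/ ([-round]) → [ɯ]
/o/ harmonizes with /e/ ([-round]) → [ɤ]

[sɯknefɯrɤte]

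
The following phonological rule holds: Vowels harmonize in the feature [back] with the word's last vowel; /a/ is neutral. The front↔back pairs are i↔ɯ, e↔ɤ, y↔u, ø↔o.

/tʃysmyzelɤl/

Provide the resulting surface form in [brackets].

[tʃusmuzɤlɤl]

/y/ harmonizes with /ɤ/ ([+back]) → [u]
/y/ harmonizes with /ɤ/ ([+back]) → [u]
/e/ harmonizes with /ɤ/ ([+back]) → [ɤ]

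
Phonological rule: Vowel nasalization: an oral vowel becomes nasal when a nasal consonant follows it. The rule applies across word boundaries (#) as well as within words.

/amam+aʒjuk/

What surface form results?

[ãmãm+aʒjuk]

/a/ before nasal /m/ → [ã]
/a/ before nasal /m/ → [ã]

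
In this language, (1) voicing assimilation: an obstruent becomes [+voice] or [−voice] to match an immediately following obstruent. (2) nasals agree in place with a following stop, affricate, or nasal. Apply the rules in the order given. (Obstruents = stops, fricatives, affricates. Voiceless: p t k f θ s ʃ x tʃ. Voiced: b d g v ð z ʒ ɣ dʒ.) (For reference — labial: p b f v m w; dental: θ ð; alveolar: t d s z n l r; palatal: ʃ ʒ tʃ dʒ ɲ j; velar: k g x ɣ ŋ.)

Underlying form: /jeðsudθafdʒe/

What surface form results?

Rule 1: /ð/ before /s/ (voiceless) → [θ]
Rule 1: /d/ before /θ/ (voiceless) → [t]
Rule 1: /f/ before /dʒ/ (voiced) → [v]
After rule 1: jeθsutθavdʒe
Rule 2: no segment meets the rule's conditions; no change.

[jeθsutθavdʒe]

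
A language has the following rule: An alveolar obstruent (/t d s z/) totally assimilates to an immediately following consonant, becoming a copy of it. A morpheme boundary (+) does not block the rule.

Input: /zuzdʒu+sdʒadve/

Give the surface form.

[zudʒdʒu+dʒdʒavve]

/z/ before /dʒ/ → [dʒ] (total assimilation)
/s/ before /dʒ/ → [dʒ] (total assimilation)
/d/ before /v/ → [v] (total assimilation)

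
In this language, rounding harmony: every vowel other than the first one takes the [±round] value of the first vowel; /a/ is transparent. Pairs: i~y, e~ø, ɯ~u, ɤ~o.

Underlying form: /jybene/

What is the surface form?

/e/ harmonizes with /y/ ([+round]) → [ø]
/e/ harmonizes with /y/ ([+round]) → [ø]

[jybønø]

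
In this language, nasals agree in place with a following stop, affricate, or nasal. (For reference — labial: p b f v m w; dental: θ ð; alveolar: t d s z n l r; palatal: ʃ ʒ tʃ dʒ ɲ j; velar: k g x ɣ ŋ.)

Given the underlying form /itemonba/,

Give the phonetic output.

[itemomba]

/n/ before /b/ (labial) → [m]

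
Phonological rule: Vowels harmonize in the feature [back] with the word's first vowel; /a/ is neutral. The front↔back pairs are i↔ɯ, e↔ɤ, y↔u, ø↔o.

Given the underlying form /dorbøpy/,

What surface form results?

/ø/ harmonizes with /o/ ([+back]) → [o]
/y/ harmonizes with /o/ ([+back]) → [u]

[dorbopu]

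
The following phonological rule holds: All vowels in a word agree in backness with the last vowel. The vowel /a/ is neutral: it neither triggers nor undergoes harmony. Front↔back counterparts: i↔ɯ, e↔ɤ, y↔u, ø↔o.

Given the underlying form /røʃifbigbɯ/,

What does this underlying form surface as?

[roʃɯfbɯgbɯ]

/ø/ harmonizes with /ɯ/ ([+back]) → [o]
/i/ harmonizes with /ɯ/ ([+back]) → [ɯ]
/i/ harmonizes with /ɯ/ ([+back]) → [ɯ]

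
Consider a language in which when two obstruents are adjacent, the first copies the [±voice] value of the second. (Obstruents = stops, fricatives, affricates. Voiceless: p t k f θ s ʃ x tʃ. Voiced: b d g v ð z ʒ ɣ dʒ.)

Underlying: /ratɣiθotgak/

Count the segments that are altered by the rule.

/t/ before /ɣ/ (voiced) → [d]
/t/ before /g/ (voiced) → [d]
2 segments change.

2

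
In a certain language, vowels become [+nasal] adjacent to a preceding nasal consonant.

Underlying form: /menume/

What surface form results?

/e/ after nasal /m/ → [ẽ]
/u/ after nasal /n/ → [ũ]
/e/ after nasal /m/ → [ẽ]

[mẽnũmẽ]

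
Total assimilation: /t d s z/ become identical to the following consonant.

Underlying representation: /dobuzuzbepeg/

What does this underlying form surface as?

/z/ before /b/ → [b] (total assimilation)

[dobuzubbepeg]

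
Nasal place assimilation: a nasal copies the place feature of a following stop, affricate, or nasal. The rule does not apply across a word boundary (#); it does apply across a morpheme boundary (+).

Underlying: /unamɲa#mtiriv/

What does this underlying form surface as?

[unaɲɲa#ntiriv]

/m/ before /ɲ/ (palatal) → [ɲ]
/m/ before /t/ (alveolar) → [n]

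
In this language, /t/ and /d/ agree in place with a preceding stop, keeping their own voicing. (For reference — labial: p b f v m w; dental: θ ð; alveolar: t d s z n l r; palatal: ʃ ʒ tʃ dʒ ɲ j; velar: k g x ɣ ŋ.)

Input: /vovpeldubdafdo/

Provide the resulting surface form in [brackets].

/d/ after /b/ (labial) → [b]

[vovpeldubbafdo]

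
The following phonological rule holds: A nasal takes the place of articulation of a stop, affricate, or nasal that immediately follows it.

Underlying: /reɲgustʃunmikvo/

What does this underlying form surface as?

/ɲ/ before /g/ (velar) → [ŋ]
/n/ before /m/ (labial) → [m]

[reŋgustʃummikvo]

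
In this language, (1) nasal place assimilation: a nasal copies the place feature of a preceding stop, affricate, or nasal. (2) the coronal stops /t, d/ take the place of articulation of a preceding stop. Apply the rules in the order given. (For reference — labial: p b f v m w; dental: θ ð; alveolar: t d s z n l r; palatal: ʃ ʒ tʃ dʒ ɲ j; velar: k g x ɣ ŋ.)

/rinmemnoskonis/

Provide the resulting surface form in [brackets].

Rule 1: /m/ after /n/ (alveolar) → [n]
Rule 1: /n/ after /m/ (labial) → [m]
After rule 1: rinnemmoskonis
Rule 2: no segment meets the rule's conditions; no change.

[rinnemmoskonis]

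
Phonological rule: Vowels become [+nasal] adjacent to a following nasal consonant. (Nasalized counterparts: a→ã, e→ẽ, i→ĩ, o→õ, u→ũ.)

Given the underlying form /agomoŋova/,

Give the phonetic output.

/o/ before nasal /m/ → [õ]
/o/ before nasal /ŋ/ → [õ]

[agõmõŋova]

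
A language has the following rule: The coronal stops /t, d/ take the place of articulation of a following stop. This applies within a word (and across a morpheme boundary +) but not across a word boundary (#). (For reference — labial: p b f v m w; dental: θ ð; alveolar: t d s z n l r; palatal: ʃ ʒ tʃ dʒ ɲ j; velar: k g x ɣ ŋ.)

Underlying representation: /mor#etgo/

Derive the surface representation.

[mor#ekgo]

/t/ before /g/ (velar) → [k]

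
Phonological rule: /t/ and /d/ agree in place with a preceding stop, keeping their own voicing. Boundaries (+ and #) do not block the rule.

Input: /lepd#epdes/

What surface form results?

[lepb#epbes]

/d/ after /p/ (labial) → [b]
/d/ after /p/ (labial) → [b]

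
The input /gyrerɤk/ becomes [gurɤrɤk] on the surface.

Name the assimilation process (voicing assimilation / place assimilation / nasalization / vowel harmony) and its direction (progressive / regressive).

/y/→[u] /e/→[ɤ].
Vowels agree with the last vowel, so the harmony is regressive.

vowel harmony, regressive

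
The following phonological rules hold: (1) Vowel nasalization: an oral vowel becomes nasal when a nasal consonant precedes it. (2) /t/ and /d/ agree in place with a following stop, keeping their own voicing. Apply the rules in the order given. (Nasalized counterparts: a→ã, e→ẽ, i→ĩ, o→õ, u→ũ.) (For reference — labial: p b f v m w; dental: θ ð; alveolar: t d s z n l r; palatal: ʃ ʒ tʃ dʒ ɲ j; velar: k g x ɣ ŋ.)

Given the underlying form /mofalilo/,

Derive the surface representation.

[mõfalilo]

Rule 1: /o/ after nasal /m/ → [õ]
After rule 1: mõfalilo
Rule 2: no segment meets the rule's conditions; no change.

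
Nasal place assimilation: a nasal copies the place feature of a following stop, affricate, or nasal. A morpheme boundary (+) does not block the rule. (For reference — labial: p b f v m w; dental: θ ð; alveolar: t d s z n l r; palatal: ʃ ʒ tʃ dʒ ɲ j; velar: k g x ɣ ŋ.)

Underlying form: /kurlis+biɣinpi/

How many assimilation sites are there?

1

/n/ before /p/ (labial) → [m]
1 segment changes.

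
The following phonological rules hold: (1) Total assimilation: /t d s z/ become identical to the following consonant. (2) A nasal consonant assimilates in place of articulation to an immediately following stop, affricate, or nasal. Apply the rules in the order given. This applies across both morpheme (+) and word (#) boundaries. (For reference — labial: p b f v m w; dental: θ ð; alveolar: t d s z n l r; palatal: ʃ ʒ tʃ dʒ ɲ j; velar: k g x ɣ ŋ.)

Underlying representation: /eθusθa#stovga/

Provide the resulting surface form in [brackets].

[eθuθθa#ttovga]

Rule 1: /s/ before /θ/ → [θ] (total assimilation)
Rule 1: /s/ before /t/ → [t] (total assimilation)
After rule 1: eθuθθa#ttovga
Rule 2: no segment meets the rule's conditions; no change.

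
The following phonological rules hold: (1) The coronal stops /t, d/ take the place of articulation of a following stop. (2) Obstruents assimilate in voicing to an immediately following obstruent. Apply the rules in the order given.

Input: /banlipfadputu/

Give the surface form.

[banlipfapputu]

Rule 1: /d/ before /p/ (labial) → [b]
After rule 1: banlipfabputu
Rule 2: /b/ before /p/ (voiceless) → [p]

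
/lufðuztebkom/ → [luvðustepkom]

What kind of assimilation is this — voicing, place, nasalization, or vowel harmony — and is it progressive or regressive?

/f/→[v] /z/→[s] /b/→[p].
Each target copies a feature from the following segment, so the direction is regressive.

voicing assimilation, regressive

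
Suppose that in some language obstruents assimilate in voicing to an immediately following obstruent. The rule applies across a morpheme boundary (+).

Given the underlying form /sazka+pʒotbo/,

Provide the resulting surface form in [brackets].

/z/ before /k/ (voiceless) → [s]
/p/ before /ʒ/ (voiced) → [b]
/t/ before /b/ (voiced) → [d]

[saska+bʒodbo]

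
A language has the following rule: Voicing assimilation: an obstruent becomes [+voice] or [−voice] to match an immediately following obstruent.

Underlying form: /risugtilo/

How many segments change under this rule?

/g/ before /t/ (voiceless) → [k]
1 segment changes.

1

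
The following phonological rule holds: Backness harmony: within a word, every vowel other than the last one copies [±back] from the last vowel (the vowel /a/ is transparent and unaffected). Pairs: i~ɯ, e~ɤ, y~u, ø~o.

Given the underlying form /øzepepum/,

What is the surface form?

[ozɤpɤpum]

/ø/ harmonizes with /u/ ([+back]) → [o]
/e/ harmonizes with /u/ ([+back]) → [ɤ]
/e/ harmonizes with /u/ ([+back]) → [ɤ]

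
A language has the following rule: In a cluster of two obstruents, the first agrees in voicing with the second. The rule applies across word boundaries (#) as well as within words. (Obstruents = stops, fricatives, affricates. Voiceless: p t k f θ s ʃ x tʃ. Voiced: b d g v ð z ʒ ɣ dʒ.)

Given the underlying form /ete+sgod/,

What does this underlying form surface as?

/s/ before /g/ (voiced) → [z]

[ete+zgod]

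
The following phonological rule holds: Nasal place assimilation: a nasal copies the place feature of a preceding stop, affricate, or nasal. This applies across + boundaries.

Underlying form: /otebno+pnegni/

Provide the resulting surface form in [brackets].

[otebmo+pmegŋi]

/n/ after /b/ (labial) → [m]
/n/ after /p/ (labial) → [m]
/n/ after /g/ (velar) → [ŋ]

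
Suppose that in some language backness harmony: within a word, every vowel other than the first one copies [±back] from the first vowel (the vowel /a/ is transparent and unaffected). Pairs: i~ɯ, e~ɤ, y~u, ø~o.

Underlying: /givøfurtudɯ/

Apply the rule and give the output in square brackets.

/u/ harmonizes with /i/ ([-back]) → [y]
/u/ harmonizes with /i/ ([-back]) → [y]
/ɯ/ harmonizes with /i/ ([-back]) → [i]

[givøfyrtydi]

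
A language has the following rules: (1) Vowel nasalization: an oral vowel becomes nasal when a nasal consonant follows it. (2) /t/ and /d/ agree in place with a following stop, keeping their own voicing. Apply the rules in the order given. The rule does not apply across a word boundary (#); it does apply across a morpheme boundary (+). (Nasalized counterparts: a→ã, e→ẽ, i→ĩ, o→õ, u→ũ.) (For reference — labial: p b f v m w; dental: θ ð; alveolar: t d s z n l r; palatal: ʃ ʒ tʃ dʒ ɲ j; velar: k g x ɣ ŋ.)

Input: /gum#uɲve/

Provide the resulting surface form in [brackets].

Rule 1: /u/ before nasal /m/ → [ũ]
Rule 1: /u/ before nasal /ɲ/ → [ũ]
After rule 1: gũm#ũɲve
Rule 2: no segment meets the rule's conditions; no change.

[gũm#ũɲve]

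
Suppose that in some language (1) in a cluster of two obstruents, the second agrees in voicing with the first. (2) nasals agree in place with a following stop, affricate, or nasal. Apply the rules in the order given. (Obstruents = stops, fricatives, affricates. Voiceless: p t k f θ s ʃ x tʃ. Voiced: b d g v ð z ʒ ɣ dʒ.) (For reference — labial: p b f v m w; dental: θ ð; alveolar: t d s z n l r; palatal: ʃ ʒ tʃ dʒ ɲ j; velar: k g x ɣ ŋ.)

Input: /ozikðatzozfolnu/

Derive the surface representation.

Rule 1: /ð/ after /k/ (voiceless) → [θ]
Rule 1: /z/ after /t/ (voiceless) → [s]
Rule 1: /f/ after /z/ (voiced) → [v]
After rule 1: ozikθatsozvolnu
Rule 2: no segment meets the rule's conditions; no change.

[ozikθatsozvolnu]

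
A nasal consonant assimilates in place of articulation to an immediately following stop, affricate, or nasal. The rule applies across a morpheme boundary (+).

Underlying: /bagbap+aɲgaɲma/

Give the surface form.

/ɲ/ before /g/ (velar) → [ŋ]
/ɲ/ before /m/ (labial) → [m]

[bagbap+aŋgamma]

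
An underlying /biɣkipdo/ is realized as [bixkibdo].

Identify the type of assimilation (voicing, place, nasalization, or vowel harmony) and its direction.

voicing assimilation, regressive

/ɣ/→[x] /p/→[b].
Each target copies a feature from the following segment, so the direction is regressive.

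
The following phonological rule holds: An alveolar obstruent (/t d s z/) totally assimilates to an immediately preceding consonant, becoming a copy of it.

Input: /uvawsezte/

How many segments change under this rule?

/s/ after /w/ → [w] (total assimilation)
/t/ after /z/ → [z] (total assimilation)
2 segments change.

2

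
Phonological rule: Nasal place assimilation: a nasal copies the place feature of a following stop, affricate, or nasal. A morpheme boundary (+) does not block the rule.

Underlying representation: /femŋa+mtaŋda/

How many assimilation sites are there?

/m/ before /ŋ/ (velar) → [ŋ]
/m/ before /t/ (alveolar) → [n]
/ŋ/ before /d/ (alveolar) → [n]
3 segments change.

3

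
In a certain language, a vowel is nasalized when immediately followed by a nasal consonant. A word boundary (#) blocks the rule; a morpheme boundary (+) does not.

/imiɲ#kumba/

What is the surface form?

/i/ before nasal /m/ → [ĩ]
/i/ before nasal /ɲ/ → [ĩ]
/u/ before nasal /m/ → [ũ]

[ĩmĩɲ#kũmba]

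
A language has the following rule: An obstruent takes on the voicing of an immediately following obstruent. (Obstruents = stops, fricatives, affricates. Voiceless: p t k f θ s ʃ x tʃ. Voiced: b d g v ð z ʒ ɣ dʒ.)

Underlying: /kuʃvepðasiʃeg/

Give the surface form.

[kuʒvebðasiʃeg]

/ʃ/ before /v/ (voiced) → [ʒ]
/p/ before /ð/ (voiced) → [b]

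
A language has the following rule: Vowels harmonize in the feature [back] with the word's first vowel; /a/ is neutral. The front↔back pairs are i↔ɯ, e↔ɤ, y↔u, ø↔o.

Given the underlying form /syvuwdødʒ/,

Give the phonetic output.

[syvywdødʒ]

/u/ harmonizes with /y/ ([-back]) → [y]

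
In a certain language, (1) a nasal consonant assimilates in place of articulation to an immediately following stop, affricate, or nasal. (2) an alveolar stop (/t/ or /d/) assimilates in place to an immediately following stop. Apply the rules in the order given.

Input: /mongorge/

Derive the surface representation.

[moŋgorge]

Rule 1: /n/ before /g/ (velar) → [ŋ]
After rule 1: moŋgorge
Rule 2: no segment meets the rule's conditions; no change.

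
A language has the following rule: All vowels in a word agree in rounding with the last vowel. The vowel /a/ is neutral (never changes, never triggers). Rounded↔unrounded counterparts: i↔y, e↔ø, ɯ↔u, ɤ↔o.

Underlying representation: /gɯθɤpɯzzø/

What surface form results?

/ɯ/ harmonizes with /ø/ ([+round]) → [u]
/ɤ/ harmonizes with /ø/ ([+round]) → [o]
/ɯ/ harmonizes with /ø/ ([+round]) → [u]

[guθopuzzø]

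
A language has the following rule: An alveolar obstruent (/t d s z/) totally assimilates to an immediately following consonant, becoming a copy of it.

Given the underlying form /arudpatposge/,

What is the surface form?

/d/ before /p/ → [p] (total assimilation)
/t/ before /p/ → [p] (total assimilation)
/s/ before /g/ → [g] (total assimilation)

[aruppappogge]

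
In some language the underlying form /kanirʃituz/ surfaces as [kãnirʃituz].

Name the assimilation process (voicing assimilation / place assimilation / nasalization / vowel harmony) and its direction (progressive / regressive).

/a/→[ã].
Each target copies a feature from the following segment, so the direction is regressive.

nasalization, regressive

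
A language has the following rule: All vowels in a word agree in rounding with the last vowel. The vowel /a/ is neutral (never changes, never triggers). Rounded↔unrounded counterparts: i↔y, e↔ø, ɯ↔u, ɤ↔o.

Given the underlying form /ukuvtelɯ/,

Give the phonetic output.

[ɯkɯvtelɯ]

/u/ harmonizes with /ɯ/ ([-round]) → [ɯ]
/u/ harmonizes with /ɯ/ ([-round]) → [ɯ]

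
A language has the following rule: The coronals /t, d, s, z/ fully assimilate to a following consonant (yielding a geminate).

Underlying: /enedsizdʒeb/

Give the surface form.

[enessidʒdʒeb]

/d/ before /s/ → [s] (total assimilation)
/z/ before /dʒ/ → [dʒ] (total assimilation)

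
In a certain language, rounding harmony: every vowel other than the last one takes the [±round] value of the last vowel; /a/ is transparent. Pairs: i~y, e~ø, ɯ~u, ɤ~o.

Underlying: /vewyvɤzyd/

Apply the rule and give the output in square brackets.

/e/ harmonizes with /y/ ([+round]) → [ø]
/ɤ/ harmonizes with /y/ ([+round]) → [o]

[vøwyvozyd]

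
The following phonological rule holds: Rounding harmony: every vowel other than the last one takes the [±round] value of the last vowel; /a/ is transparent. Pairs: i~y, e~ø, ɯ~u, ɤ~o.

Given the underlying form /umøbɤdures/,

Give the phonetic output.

/u/ harmonizes with /e/ ([-round]) → [ɯ]
/ø/ harmonizes with /e/ ([-round]) → [e]
/u/ harmonizes with /e/ ([-round]) → [ɯ]

[ɯmebɤdɯres]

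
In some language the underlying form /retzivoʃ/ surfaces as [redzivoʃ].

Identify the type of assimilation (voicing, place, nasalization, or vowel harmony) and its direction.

voicing assimilation, regressive

/t/→[d].
Each target copies a feature from the following segment, so the direction is regressive.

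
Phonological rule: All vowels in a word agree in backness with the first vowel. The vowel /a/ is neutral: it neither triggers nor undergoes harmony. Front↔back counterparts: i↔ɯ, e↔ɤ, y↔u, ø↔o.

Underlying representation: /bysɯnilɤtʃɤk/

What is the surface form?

[bysiniletʃek]

/ɯ/ harmonizes with /y/ ([-back]) → [i]
/ɤ/ harmonizes with /y/ ([-back]) → [e]
/ɤ/ harmonizes with /y/ ([-back]) → [e]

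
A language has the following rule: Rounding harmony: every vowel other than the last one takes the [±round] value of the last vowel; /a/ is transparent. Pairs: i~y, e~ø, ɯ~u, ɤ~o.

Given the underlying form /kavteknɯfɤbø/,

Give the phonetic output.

/e/ harmonizes with /ø/ ([+round]) → [ø]
/ɯ/ harmonizes with /ø/ ([+round]) → [u]
/ɤ/ harmonizes with /ø/ ([+round]) → [o]

[kavtøknufobø]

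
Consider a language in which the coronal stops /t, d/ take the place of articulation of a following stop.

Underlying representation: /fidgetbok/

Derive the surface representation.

/d/ before /g/ (velar) → [g]
/t/ before /b/ (labial) → [p]

[figgepbok]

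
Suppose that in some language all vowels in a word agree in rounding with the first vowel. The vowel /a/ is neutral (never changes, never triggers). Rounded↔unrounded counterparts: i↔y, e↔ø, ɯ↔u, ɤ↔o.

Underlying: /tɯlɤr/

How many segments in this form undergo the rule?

No segment meets the rule's conditions.

0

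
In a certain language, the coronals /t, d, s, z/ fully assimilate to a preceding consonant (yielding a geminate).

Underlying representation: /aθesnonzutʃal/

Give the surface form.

[aθesnonnutʃal]

/z/ after /n/ → [n] (total assimilation)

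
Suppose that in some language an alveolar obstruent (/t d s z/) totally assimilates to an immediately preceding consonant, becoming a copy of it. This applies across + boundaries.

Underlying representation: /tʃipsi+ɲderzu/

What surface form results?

/s/ after /p/ → [p] (total assimilation)
/d/ after /ɲ/ → [ɲ] (total assimilation)
/z/ after /r/ → [r] (total assimilation)

[tʃippi+ɲɲerru]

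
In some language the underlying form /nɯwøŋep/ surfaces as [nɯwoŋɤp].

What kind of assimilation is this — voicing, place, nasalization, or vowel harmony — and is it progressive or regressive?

vowel harmony, progressive

/ø/→[o] /e/→[ɤ].
Vowels agree with the first vowel, so the harmony is progressive.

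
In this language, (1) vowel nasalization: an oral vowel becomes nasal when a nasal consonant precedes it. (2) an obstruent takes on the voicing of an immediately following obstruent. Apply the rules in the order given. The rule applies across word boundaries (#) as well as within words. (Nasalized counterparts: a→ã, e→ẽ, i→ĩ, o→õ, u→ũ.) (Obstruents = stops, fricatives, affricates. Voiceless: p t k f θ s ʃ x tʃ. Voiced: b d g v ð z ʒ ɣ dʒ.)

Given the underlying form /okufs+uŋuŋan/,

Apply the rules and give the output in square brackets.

[okufs+uŋũŋãn]

Rule 1: /u/ after nasal /ŋ/ → [ũ]
Rule 1: /a/ after nasal /ŋ/ → [ã]
After rule 1: okufs+uŋũŋãn
Rule 2: no segment meets the rule's conditions; no change.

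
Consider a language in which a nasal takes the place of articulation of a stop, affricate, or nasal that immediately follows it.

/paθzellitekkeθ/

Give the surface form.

no segment meets the rule's conditions; no change.

[paθzellitekkeθ]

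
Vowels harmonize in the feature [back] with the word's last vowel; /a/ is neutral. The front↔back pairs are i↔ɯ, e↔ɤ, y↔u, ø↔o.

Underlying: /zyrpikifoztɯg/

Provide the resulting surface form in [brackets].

/y/ harmonizes with /ɯ/ ([+back]) → [u]
/i/ harmonizes with /ɯ/ ([+back]) → [ɯ]
/i/ harmonizes with /ɯ/ ([+back]) → [ɯ]

[zurpɯkɯfoztɯg]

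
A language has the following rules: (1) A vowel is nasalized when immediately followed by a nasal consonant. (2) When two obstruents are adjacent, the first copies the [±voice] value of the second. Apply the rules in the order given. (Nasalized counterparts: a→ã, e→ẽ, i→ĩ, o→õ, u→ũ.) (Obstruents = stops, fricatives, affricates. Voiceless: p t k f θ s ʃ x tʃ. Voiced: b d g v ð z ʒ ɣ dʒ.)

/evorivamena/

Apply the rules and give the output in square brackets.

Rule 1: /a/ before nasal /m/ → [ã]
Rule 1: /e/ before nasal /n/ → [ẽ]
After rule 1: evorivãmẽna
Rule 2: no segment meets the rule's conditions; no change.

[evorivãmẽna]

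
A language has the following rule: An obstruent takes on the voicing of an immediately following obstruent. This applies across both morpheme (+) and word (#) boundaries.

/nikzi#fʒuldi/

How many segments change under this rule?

/k/ before /z/ (voiced) → [g]
/f/ before /ʒ/ (voiced) → [v]
2 segments change.

2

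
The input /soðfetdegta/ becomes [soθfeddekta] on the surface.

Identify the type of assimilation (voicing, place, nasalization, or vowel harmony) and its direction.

/ð/→[θ] /t/→[d] /g/→[k].
Each target copies a feature from the following segment, so the direction is regressive.

voicing assimilation, regressive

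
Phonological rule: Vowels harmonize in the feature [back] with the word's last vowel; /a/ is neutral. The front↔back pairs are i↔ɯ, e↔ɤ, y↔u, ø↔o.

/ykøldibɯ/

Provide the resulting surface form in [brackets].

/y/ harmonizes with /ɯ/ ([+back]) → [u]
/ø/ harmonizes with /ɯ/ ([+back]) → [o]
/i/ harmonizes with /ɯ/ ([+back]) → [ɯ]

[ukoldɯbɯ]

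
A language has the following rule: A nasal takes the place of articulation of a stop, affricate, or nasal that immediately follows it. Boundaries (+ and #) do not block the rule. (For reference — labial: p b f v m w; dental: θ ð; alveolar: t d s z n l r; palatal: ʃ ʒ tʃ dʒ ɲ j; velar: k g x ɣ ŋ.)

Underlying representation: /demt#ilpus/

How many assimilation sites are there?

/m/ before /t/ (alveolar) → [n]
1 segment changes.

1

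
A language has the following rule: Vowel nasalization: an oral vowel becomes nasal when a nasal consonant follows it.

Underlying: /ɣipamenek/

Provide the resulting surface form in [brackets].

[ɣipãmẽnek]

/a/ before nasal /m/ → [ã]
/e/ before nasal /n/ → [ẽ]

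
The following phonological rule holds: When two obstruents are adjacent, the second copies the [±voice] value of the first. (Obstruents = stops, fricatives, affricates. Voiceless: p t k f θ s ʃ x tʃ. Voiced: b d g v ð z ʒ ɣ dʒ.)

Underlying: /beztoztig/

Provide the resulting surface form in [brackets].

[bezdozdig]

/t/ after /z/ (voiced) → [d]
/t/ after /z/ (voiced) → [d]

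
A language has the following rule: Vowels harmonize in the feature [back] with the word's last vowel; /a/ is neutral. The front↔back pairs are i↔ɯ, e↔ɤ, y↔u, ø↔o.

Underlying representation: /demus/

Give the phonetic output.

[dɤmus]

/e/ harmonizes with /u/ ([+back]) → [ɤ]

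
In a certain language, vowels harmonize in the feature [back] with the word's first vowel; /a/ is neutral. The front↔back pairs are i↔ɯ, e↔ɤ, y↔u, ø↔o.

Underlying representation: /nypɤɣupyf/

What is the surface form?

/ɤ/ harmonizes with /y/ ([-back]) → [e]
/u/ harmonizes with /y/ ([-back]) → [y]

[nypeɣypyf]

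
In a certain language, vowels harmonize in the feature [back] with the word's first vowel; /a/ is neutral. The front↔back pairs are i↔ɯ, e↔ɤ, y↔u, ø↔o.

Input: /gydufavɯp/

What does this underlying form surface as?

/u/ harmonizes with /y/ ([-back]) → [y]
/ɯ/ harmonizes with /y/ ([-back]) → [i]

[gydyfavip]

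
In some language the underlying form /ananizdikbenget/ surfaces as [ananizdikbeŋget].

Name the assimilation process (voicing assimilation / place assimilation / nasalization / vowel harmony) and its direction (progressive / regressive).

/n/→[ŋ].
Each target copies a feature from the following segment, so the direction is regressive.

place assimilation, regressive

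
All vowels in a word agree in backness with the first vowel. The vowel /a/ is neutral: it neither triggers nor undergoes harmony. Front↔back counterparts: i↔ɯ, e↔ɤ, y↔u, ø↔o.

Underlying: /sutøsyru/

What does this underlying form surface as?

[sutosuru]

/ø/ harmonizes with /u/ ([+back]) → [o]
/y/ harmonizes with /u/ ([+back]) → [u]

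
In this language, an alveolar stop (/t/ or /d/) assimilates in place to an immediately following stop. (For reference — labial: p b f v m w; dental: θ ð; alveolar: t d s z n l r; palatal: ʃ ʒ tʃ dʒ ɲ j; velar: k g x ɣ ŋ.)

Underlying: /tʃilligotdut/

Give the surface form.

[tʃilligotdut]

no segment meets the rule's conditions; no change.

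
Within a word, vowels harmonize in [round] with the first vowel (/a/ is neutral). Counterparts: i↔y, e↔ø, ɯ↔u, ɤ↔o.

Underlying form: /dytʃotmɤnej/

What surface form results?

/ɤ/ harmonizes with /y/ ([+round]) → [o]
/e/ harmonizes with /y/ ([+round]) → [ø]

[dytʃotmonøj]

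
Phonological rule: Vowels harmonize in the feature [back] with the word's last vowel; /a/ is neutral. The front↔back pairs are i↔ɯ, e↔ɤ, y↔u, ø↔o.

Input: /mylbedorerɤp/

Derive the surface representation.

[mulbɤdorɤrɤp]

/y/ harmonizes with /ɤ/ ([+back]) → [u]
/e/ harmonizes with /ɤ/ ([+back]) → [ɤ]
/e/ harmonizes with /ɤ/ ([+back]) → [ɤ]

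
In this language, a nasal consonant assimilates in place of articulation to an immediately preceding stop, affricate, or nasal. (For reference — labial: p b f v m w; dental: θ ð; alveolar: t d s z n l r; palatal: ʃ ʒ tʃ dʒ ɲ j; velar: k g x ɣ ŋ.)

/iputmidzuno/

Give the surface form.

/m/ after /t/ (alveolar) → [n]

[iputnidzuno]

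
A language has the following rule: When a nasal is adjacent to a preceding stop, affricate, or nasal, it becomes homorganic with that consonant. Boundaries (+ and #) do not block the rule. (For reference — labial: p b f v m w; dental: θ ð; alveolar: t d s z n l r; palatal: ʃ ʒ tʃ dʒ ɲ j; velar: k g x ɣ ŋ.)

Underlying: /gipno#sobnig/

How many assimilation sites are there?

/n/ after /p/ (labial) → [m]
/n/ after /b/ (labial) → [m]
2 segments change.

2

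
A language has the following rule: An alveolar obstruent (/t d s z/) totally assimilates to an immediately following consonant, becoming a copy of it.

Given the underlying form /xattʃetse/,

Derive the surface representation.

[xatʃtʃesse]

/t/ before /tʃ/ → [tʃ] (total assimilation)
/t/ before /s/ → [s] (total assimilation)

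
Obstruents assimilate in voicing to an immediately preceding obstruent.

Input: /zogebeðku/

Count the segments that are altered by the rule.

/k/ after /ð/ (voiced) → [g]
1 segment changes.

1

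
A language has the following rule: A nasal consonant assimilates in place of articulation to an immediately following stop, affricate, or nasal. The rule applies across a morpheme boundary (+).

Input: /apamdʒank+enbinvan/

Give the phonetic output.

/m/ before /dʒ/ (palatal) → [ɲ]
/n/ before /k/ (velar) → [ŋ]
/n/ before /b/ (labial) → [m]

[apaɲdʒaŋk+embinvan]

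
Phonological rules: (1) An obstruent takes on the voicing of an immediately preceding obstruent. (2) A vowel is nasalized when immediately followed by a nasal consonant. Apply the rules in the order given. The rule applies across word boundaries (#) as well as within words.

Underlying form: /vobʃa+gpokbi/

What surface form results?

Rule 1: /ʃ/ after /b/ (voiced) → [ʒ]
Rule 1: /p/ after /g/ (voiced) → [b]
Rule 1: /b/ after /k/ (voiceless) → [p]
After rule 1: vobʒa+gbokpi
Rule 2: no segment meets the rule's conditions; no change.

[vobʒa+gbokpi]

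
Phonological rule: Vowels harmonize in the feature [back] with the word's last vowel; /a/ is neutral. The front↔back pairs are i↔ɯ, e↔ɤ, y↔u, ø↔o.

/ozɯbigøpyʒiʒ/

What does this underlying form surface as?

[øzibigøpyʒiʒ]

/o/ harmonizes with /i/ ([-back]) → [ø]
/ɯ/ harmonizes with /i/ ([-back]) → [i]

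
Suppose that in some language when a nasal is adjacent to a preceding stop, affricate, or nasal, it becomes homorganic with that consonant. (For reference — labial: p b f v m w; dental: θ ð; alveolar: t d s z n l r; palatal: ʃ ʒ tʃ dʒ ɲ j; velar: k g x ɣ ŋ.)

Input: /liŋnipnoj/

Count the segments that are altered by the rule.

/n/ after /ŋ/ (velar) → [ŋ]
/n/ after /p/ (labial) → [m]
2 segments change.

2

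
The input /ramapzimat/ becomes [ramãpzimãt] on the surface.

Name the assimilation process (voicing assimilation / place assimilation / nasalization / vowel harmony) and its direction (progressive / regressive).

nasalization, progressive

/a/→[ã] /a/→[ã].
Each target copies a feature from the preceding segment, so the direction is progressive.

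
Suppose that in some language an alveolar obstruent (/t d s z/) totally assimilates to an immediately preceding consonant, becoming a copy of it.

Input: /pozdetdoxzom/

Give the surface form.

/d/ after /z/ → [z] (total assimilation)
/d/ after /t/ → [t] (total assimilation)
/z/ after /x/ → [x] (total assimilation)

[pozzettoxxom]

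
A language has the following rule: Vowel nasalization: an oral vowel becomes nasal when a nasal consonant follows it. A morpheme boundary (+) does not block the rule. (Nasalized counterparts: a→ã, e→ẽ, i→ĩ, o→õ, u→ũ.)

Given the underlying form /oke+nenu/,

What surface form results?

[okẽ+nẽnu]

/e/ before nasal /n/ → [ẽ]
/e/ before nasal /n/ → [ẽ]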